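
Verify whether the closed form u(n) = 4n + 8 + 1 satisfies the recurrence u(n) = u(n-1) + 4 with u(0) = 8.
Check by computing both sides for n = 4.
From the recurrence with u(0) = 8:
  u(0) = 8, u(1) = 12, u(2) = 16, u(3) = 20, u(4) = 24
  so the recurrence gives u(4) = 24.
From the proposed closed form u(n) = 4n + 8 + 1:
  u(4) = 25.
The recurrence gives 24 but the closed form gives 25, so the closed form does not satisfy the recurrence.

No, the closed form is incorrect.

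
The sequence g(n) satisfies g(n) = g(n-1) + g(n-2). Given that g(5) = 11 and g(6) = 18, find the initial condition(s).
Work backwards using g(k) = g(k+2) - g(k+1):
g(4) = g(6) - g(5) = 18 - 11 = 7
g(3) = g(5) - g(4) = 11 - 7 = 4
g(2) = g(4) - g(3) = 7 - 4 = 3
g(1) = g(3) - g(2) = 4 - 3 = 1
g(0) = g(2) - g(1) = 3 - 1 = 2

g(0) = 2, g(1) = 1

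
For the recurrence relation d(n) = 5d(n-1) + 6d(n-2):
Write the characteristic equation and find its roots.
Substitute d(n) = rⁿ and divide through by rⁿ⁻²: r² - 5r - 6 = 0
Factor: (r + 1)(r - 6) = 0, so r = -1, 6.
General solution: d(n) = A·(-1)ⁿ + B·6ⁿ

Characteristic: r² - 5r - 6 = 0, Roots: r = -1, 6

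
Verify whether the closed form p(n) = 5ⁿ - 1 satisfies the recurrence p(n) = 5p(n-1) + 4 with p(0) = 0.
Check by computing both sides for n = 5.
From the recurrence with p(0) = 0:
  p(0) = 0, p(1) = 4, p(2) = 24, p(3) = 124, p(4) = 624, p(5) = 3124
  so the recurrence gives p(5) = 3124.
From the proposed closed form p(n) = 5ⁿ - 1:
  p(5) = 3124.
Both sides give 3124 at n = 5, and the initial condition(s) match, so the closed form is consistent.

Yes, the closed form is correct.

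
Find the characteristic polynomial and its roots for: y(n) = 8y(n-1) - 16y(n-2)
Substitute y(n) = rⁿ and divide through by rⁿ⁻²: r² - 8r + 16 = 0
Factor: (r - 4)² = 0, so r = 4 (double root).
General solution: y(n) = (A + Bn)·4ⁿ

Characteristic: r² - 8r + 16 = 0, Roots: r = 4 (double root)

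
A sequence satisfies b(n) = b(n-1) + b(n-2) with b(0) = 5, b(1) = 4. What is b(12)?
Computing the sequence terms:
5, 4, 9, 13, 22, 35, 57, 92, 149, 241, 390, 631, 1021

1021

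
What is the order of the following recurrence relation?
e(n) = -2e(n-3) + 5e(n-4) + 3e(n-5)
The order is the largest lag k for which e(n-k) appears. Here the deepest term is e(n-5), so the order is 5.

Order 5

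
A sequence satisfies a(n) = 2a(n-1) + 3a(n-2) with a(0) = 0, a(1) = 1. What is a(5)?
Computing the sequence terms:
0, 1, 2, 7, 20, 61

61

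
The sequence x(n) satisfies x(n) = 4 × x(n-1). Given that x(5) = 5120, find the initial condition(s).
In general x(n) = 4ⁿ · x(0). At n = 5: x(0) = x(5) / 4^5 = 5120 / 1024 = 5.

x(0) = 5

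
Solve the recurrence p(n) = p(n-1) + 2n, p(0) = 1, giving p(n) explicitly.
Recurrence: p(n) = p(n-1) + 2n, initial: p(0) = 1.
Telescoping: p(n) = p(0) + 2·Σᵢ₌₁ⁿ i = 1 + 2·n(n+1)/2.

p(n) = 2·n(n+1)/2 + 1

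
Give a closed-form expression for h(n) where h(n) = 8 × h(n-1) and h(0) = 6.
Recurrence: h(n) = 8 × h(n-1), initial: h(0) = 6.
Each term is 8 times the previous, so this is geometric with ratio 8. After n steps: h(n) = h(0)·8ⁿ = 6·8ⁿ.

h(n) = 6·8ⁿ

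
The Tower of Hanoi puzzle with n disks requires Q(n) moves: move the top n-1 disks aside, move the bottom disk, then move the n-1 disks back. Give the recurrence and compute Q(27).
Moving n disks = move the top n-1 disks aside (Q(n-1) moves) + move the largest disk (1 move) + move the n-1 disks back on top (Q(n-1) moves), so Q(n) = 2Q(n-1) + 1, with Q(1) = 1 (a single disk takes one move).
First terms: 1, 3, 7, 15, 31, 63, … — each is one less than a power of 2. Indeed Q(n) + 1 = 2(Q(n-1) + 1) with Q(1) + 1 = 2, so Q(n) + 1 = 2ⁿ and Q(n) = 2ⁿ - 1.
Hence Q(27) = 2^27 - 1 = 134217728 - 1 = 134217727.

Q(n) = 2Q(n-1) + 1, Q(1) = 1; Q(27) = 134217727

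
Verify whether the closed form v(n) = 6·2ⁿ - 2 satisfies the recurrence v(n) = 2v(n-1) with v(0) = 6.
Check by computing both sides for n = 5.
From the recurrence with v(0) = 6:
  v(0) = 6, v(1) = 12, v(2) = 24, v(3) = 48, v(4) = 96, v(5) = 192
  so the recurrence gives v(5) = 192.
From the proposed closed form v(n) = 6·2ⁿ - 2:
  v(5) = 190.
The recurrence gives 192 but the closed form gives 190, so the closed form does not satisfy the recurrence.

No, the closed form is incorrect.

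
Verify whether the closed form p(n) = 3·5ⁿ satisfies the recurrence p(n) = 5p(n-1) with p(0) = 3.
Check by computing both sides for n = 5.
From the recurrence with p(0) = 3:
  p(0) = 3, p(1) = 15, p(2) = 75, p(3) = 375, p(4) = 1875, p(5) = 9375
  so the recurrence gives p(5) = 9375.
From the proposed closed form p(n) = 3·5ⁿ:
  p(5) = 9375.
Both sides give 9375 at n = 5, and the initial condition(s) match, so the closed form is consistent.

Yes, the closed form is correct.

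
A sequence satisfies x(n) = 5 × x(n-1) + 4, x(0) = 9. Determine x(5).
Computing step by step:
x(0) = 9
x(1) = 5 × 9 + 4 = 49
x(2) = 5 × 49 + 4 = 249
x(3) = 5 × 249 + 4 = 1249
x(4) = 5 × 1249 + 4 = 6249
x(5) = 5 × 6249 + 4 = 31249

31249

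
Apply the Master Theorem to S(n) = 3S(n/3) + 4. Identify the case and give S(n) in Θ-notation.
Master Theorem template: S(n) = a·S(n/b) + f(n).
Here: a=3, b=3, f(n)=4
Compute log_b(a) = log_3(3) = 1.
f(n) = 4 = O(n^(1-ε)) with ε = 1. Case 1: S(n) = Θ(n^log_b(a)) = Θ(n).

Case 1: S(n) = Θ(n)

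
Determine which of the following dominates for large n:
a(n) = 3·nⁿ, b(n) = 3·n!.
Comparing growth rates:
Growth-rate hierarchy: log n ≺ any polynomial ≺ any exponential cⁿ (c>1) ≺ n! ≺ nⁿ.
super-exponential nⁿ dominates factorial asymptotically.

a(n) grows faster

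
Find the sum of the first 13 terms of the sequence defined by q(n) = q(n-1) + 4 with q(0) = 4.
Computing the sequence terms: 4, 8, 12, 16, 20, 24, 28, 32, 36, 40, 44, 48, 52
Adding these values together:

364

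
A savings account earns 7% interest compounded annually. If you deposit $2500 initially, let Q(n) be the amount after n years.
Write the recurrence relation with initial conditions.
Each year the balance grows by 7%, i.e. is multiplied by 1 + 7/100 = 1.07, so Q(n) = 1.07 × Q(n-1). The initial deposit gives Q(0) = 2500.
Unrolling gives the closed form Q(n) = 2500 × (1.07)ⁿ.

Q(n) = 1.07 × Q(n-1), Q(0) = 2500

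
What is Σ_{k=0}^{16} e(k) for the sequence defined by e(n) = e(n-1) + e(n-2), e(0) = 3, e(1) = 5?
Computing the sequence terms: 3, 5, 8, 13, 21, 34, 55, 89, 144, 233, 377, 610, 987, 1597, 2584, 4181, 6765
Adding these values together:

17706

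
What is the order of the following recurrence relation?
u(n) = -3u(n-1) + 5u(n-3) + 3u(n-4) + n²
The order is the largest lag k for which u(n-k) appears. Here the deepest term is u(n-4) (the n² term is non-homogeneous and does not affect the order), so the order is 4.

Order 4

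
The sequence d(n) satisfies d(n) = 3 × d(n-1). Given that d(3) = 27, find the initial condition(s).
In general d(n) = 3ⁿ · d(0). At n = 3: d(0) = d(3) / 3^3 = 27 / 27 = 1.

d(0) = 1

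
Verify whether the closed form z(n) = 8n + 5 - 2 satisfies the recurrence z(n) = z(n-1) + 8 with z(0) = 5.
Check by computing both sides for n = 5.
From the recurrence with z(0) = 5:
  z(0) = 5, z(1) = 13, z(2) = 21, z(3) = 29, z(4) = 37, z(5) = 45
  so the recurrence gives z(5) = 45.
From the proposed closed form z(n) = 8n + 5 - 2:
  z(5) = 43.
The recurrence gives 45 but the closed form gives 43, so the closed form does not satisfy the recurrence.

No, the closed form is incorrect.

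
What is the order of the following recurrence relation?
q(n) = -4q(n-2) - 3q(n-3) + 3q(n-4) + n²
The order is the largest lag k for which q(n-k) appears. Here the deepest term is q(n-4) (the n² term is non-homogeneous and does not affect the order), so the order is 4.

Order 4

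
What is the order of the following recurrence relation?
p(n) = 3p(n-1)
The order is the largest lag k for which p(n-k) appears. Here the deepest term is p(n-1), so the order is 1.

Order 1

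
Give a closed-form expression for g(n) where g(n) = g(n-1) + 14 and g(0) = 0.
Recurrence: g(n) = g(n-1) + 14, initial: g(0) = 0.
Each step adds 14, so g(n) = g(0) + 14n = 14n.

g(n) = 14n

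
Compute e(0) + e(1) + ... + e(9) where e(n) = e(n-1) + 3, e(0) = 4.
Computing the sequence terms: 4, 7, 10, 13, 16, 19, 22, 25, 28, 31
Adding these values together:

175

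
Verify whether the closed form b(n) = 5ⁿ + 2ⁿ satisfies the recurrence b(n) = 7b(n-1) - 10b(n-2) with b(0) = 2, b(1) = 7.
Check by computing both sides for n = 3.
From the recurrence with b(0) = 2, b(1) = 7:
  b(0) = 2, b(1) = 7, b(2) = 29, b(3) = 133
  so the recurrence gives b(3) = 133.
From the proposed closed form b(n) = 5ⁿ + 2ⁿ:
  b(3) = 133.
Both sides give 133 at n = 3, and the initial condition(s) match, so the closed form is consistent.

Yes, the closed form is correct.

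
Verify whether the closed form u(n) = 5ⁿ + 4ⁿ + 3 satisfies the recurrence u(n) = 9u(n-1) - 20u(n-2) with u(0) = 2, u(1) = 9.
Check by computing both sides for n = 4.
From the recurrence with u(0) = 2, u(1) = 9:
  u(0) = 2, u(1) = 9, u(2) = 41, u(3) = 189, u(4) = 881
  so the recurrence gives u(4) = 881.
From the proposed closed form u(n) = 5ⁿ + 4ⁿ + 3:
  u(4) = 884.
The recurrence gives 881 but the closed form gives 884, so the closed form does not satisfy the recurrence.

No, the closed form is incorrect.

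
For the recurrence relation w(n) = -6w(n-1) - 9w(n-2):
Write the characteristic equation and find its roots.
Substitute w(n) = rⁿ and divide through by rⁿ⁻²: r² + 6r + 9 = 0
Factor: (r + 3)² = 0, so r = -3 (double root).
General solution: w(n) = (A + Bn)·(-3)ⁿ

Characteristic: r² + 6r + 9 = 0, Roots: r = -3 (double root)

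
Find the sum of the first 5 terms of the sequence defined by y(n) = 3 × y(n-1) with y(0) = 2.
Computing the sequence terms: 2, 6, 18, 54, 162
Adding these values together:

242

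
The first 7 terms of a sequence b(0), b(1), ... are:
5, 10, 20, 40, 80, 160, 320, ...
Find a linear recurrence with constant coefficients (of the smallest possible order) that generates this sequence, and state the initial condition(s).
Look for the lowest-order linear relation among consecutive terms.
Observation: each term is 2× the previous.
Check at n=2: 2·10 = 20. ✓

b(n) = 2 × b(n-1), b(0) = 5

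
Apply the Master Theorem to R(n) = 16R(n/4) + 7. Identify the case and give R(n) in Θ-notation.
Master Theorem template: R(n) = a·R(n/b) + f(n).
Here: a=16, b=4, f(n)=7
Compute log_b(a) = log_4(16) = 2.
f(n) = 7 = O(n^(2-ε)) with ε = 2. Case 1: R(n) = Θ(n^log_b(a)) = Θ(n^2).

Case 1: R(n) = Θ(n^2)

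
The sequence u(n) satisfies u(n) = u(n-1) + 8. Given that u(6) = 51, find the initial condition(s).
u(6) = u(0) + 6·8, so u(0) = 51 - 48 = 3.

u(0) = 3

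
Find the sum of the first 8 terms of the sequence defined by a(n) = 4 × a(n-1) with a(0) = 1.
Computing the sequence terms: 1, 4, 16, 64, 256, 1024, 4096, 16384
Adding these values together:

21845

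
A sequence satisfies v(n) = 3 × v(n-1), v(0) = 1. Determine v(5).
Computing step by step:
v(0) = 1
v(1) = 3 × 1 = 3
v(2) = 3 × 3 = 9
v(3) = 3 × 9 = 27
v(4) = 3 × 27 = 81
v(5) = 3 × 81 = 243

243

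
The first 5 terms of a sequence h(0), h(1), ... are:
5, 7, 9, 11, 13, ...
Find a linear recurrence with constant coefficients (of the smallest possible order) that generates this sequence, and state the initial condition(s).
Look for the lowest-order linear relation among consecutive terms.
Observation: consecutive differences are constant (= 2).
Check at n=2: 1·7 + 2 = 9. ✓

h(n) = h(n-1) + 2, h(0) = 5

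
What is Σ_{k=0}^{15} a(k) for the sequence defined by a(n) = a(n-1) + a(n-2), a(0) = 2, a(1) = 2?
Computing the sequence terms: 2, 2, 4, 6, 10, 16, 26, 42, 68, 110, 178, 288, 466, 754, 1220, 1974
Adding these values together:

5166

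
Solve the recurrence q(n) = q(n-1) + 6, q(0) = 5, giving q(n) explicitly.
Recurrence: q(n) = q(n-1) + 6, initial: q(0) = 5.
Each step adds 6, so q(n) = q(0) + 6n = 6n + 5.

q(n) = 6n + 5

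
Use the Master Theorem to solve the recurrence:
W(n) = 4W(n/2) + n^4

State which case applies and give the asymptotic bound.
Master Theorem template: W(n) = a·W(n/b) + f(n).
Here: a=4, b=2, f(n)=n^4
Compute log_b(a) = log_2(4) = 2.
f(n) = n^4 = Ω(n^(2+ε)) with ε = 2, and the regularity condition holds (a·f(n/b) = (a/b^4)·f(n) with a/b^4 = 2^-2 < 1). Case 3: W(n) = Θ(f(n)) = Θ(n^4).

Case 3: W(n) = Θ(n^4)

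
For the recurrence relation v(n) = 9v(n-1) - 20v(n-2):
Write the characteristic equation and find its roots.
Substitute v(n) = rⁿ and divide through by rⁿ⁻²: r² - 9r + 20 = 0
Factor: (r - 4)(r - 5) = 0, so r = 4, 5.
General solution: v(n) = A·4ⁿ + B·5ⁿ

Characteristic: r² - 9r + 20 = 0, Roots: r = 4, 5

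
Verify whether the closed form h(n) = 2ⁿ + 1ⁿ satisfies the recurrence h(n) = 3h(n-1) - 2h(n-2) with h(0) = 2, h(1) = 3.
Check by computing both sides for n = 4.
From the recurrence with h(0) = 2, h(1) = 3:
  h(0) = 2, h(1) = 3, h(2) = 5, h(3) = 9, h(4) = 17
  so the recurrence gives h(4) = 17.
From the proposed closed form h(n) = 2ⁿ + 1ⁿ:
  h(4) = 17.
Both sides give 17 at n = 4, and the initial condition(s) match, so the closed form is consistent.

Yes, the closed form is correct.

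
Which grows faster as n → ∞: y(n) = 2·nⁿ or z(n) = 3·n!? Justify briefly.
Comparing growth rates:
Growth-rate hierarchy: log n ≺ any polynomial ≺ any exponential cⁿ (c>1) ≺ n! ≺ nⁿ.
super-exponential nⁿ dominates factorial asymptotically.

y(n) grows faster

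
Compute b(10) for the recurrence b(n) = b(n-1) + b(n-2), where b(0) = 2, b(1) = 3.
Computing the sequence terms:
2, 3, 5, 8, 13, 21, 34, 55, 89, 144, 233

233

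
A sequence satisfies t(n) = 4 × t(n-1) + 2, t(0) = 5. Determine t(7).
Computing step by step:
t(0) = 5
t(1) = 4 × 5 + 2 = 22
t(2) = 4 × 22 + 2 = 90
t(3) = 4 × 90 + 2 = 362
t(4) = 4 × 362 + 2 = 1450
t(5) = 4 × 1450 + 2 = 5802
t(6) = 4 × 5802 + 2 = 23210
t(7) = 4 × 23210 + 2 = 92842

92842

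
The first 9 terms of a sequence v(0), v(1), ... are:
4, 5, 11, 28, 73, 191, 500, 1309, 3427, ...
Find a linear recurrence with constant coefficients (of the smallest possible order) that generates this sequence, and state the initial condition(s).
Look for the lowest-order linear relation among consecutive terms.
Observation: v(n) - 3·v(n-1) - (-1)·v(n-2) = 0 holds for the shown terms, and no order-1 relation v(n) = α·v(n-1) + β fits.
Check at n=3: 3·11 + (-1)·5 = 28. ✓

v(n) = 3v(n-1) - v(n-2), v(0) = 4, v(1) = 5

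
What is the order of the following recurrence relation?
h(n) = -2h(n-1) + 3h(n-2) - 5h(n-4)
The order is the largest lag k for which h(n-k) appears. Here the deepest term is h(n-4), so the order is 4.

Order 4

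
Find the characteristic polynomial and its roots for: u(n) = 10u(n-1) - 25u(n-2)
Substitute u(n) = rⁿ and divide through by rⁿ⁻²: r² - 10r + 25 = 0
Factor: (r - 5)² = 0, so r = 5 (double root).
General solution: u(n) = (A + Bn)·5ⁿ

Characteristic: r² - 10r + 25 = 0, Roots: r = 5 (double root)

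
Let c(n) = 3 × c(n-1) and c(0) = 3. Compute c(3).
Computing step by step:
c(0) = 3
c(1) = 3 × 3 = 9
c(2) = 3 × 9 = 27
c(3) = 3 × 27 = 81

81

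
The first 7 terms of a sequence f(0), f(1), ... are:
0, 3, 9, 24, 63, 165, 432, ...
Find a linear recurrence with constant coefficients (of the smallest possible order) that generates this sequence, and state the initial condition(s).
Look for the lowest-order linear relation among consecutive terms.
Observation: f(n) - 3·f(n-1) - (-1)·f(n-2) = 0 holds for the shown terms, and no order-1 relation f(n) = α·f(n-1) + β fits.
Check at n=3: 3·9 + (-1)·3 = 24. ✓

f(n) = 3f(n-1) - f(n-2), f(0) = 0, f(1) = 3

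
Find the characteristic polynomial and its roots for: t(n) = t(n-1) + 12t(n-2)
Substitute t(n) = rⁿ and divide through by rⁿ⁻²: r² - r - 12 = 0
Factor: (r + 3)(r - 4) = 0, so r = -3, 4.
General solution: t(n) = A·(-3)ⁿ + B·4ⁿ

Characteristic: r² - r - 12 = 0, Roots: r = -3, 4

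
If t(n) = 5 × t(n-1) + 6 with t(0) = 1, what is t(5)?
Computing step by step:
t(0) = 1
t(1) = 5 × 1 + 6 = 11
t(2) = 5 × 11 + 6 = 61
t(3) = 5 × 61 + 6 = 311
t(4) = 5 × 311 + 6 = 1561
t(5) = 5 × 1561 + 6 = 7811

7811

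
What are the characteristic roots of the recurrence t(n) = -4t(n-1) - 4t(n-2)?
Substitute t(n) = rⁿ and divide through by rⁿ⁻²: r² + 4r + 4 = 0
Factor: (r + 2)² = 0, so r = -2 (double root).
General solution: t(n) = (A + Bn)·(-2)ⁿ

Characteristic: r² + 4r + 4 = 0, Roots: r = -2 (double root)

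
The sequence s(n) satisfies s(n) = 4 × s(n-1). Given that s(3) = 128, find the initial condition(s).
In general s(n) = 4ⁿ · s(0). At n = 3: s(0) = s(3) / 4^3 = 128 / 64 = 2.

s(0) = 2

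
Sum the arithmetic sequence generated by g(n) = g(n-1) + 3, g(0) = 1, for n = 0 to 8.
Computing the sequence terms: 1, 4, 7, 10, 13, 16, 19, 22, 25
Adding these values together:

117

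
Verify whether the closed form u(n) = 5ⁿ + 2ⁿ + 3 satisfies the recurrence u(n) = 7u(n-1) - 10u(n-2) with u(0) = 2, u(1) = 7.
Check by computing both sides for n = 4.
From the recurrence with u(0) = 2, u(1) = 7:
  u(0) = 2, u(1) = 7, u(2) = 29, u(3) = 133, u(4) = 641
  so the recurrence gives u(4) = 641.
From the proposed closed form u(n) = 5ⁿ + 2ⁿ + 3:
  u(4) = 644.
The recurrence gives 641 but the closed form gives 644, so the closed form does not satisfy the recurrence.

No, the closed form is incorrect.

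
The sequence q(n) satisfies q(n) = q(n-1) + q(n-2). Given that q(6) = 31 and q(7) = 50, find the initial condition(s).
Work backwards using q(k) = q(k+2) - q(k+1):
q(5) = q(7) - q(6) = 50 - 31 = 19
q(4) = q(6) - q(5) = 31 - 19 = 12
q(3) = q(5) - q(4) = 19 - 12 = 7
q(2) = q(4) - q(3) = 12 - 7 = 5
q(1) = q(3) - q(2) = 7 - 5 = 2
q(0) = q(2) - q(1) = 5 - 2 = 3

q(0) = 3, q(1) = 2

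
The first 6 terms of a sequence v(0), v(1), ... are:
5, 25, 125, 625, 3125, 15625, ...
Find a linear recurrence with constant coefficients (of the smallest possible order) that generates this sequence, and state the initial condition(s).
Look for the lowest-order linear relation among consecutive terms.
Observation: each term is 5× the previous.
Check at n=2: 5·25 = 125. ✓

v(n) = 5 × v(n-1), v(0) = 5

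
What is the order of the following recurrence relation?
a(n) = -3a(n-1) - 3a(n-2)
The order is the largest lag k for which a(n-k) appears. Here the deepest term is a(n-2), so the order is 2.

Order 2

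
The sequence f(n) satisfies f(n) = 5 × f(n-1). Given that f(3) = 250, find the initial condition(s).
In general f(n) = 5ⁿ · f(0). At n = 3: f(0) = f(3) / 5^3 = 250 / 125 = 2.

f(0) = 2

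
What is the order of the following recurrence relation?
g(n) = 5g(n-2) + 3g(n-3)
The order is the largest lag k for which g(n-k) appears. Here the deepest term is g(n-3), so the order is 3.

Order 3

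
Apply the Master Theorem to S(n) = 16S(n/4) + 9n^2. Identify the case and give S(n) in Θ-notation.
Master Theorem template: S(n) = a·S(n/b) + f(n).
Here: a=16, b=4, f(n)=9n^2
Compute log_b(a) = log_4(16) = 2.
f(n) = 9n^2 = Θ(n^2). Case 2: S(n) = Θ(n^2 log n).

Case 2: S(n) = Θ(n^2 log n)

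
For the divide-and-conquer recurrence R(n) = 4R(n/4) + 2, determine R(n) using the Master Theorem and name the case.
Master Theorem template: R(n) = a·R(n/b) + f(n).
Here: a=4, b=4, f(n)=2
Compute log_b(a) = log_4(4) = 1.
f(n) = 2 = O(n^(1-ε)) with ε = 1. Case 1: R(n) = Θ(n^log_b(a)) = Θ(n).

Case 1: R(n) = Θ(n)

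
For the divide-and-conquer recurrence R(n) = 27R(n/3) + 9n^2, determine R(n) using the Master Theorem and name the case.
Master Theorem template: R(n) = a·R(n/b) + f(n).
Here: a=27, b=3, f(n)=9n^2
Compute log_b(a) = log_3(27) = 3.
f(n) = 9n^2 = O(n^(3-ε)) with ε = 1. Case 1: R(n) = Θ(n^log_b(a)) = Θ(n^3).

Case 1: R(n) = Θ(n^3)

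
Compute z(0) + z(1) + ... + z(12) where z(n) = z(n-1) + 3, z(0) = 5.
Computing the sequence terms: 5, 8, 11, 14, 17, 20, 23, 26, 29, 32, 35, 38, 41
Adding these values together:

299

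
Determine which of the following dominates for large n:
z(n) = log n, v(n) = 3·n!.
Comparing growth rates:
Growth-rate hierarchy: log n ≺ any polynomial ≺ any exponential cⁿ (c>1) ≺ n! ≺ nⁿ.
factorial dominates logarithmic asymptotically.

v(n) grows faster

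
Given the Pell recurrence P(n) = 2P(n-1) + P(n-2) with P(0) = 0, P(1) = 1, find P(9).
Computing the sequence terms:
0, 1, 2, 5, 12, 29, 70, 169, 408, 985

985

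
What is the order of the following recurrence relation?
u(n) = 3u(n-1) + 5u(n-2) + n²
The order is the largest lag k for which u(n-k) appears. Here the deepest term is u(n-2) (the n² term is non-homogeneous and does not affect the order), so the order is 2.

Order 2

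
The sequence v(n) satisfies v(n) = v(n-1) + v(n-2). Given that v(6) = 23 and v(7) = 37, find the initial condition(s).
Work backwards using v(k) = v(k+2) - v(k+1):
v(5) = v(7) - v(6) = 37 - 23 = 14
v(4) = v(6) - v(5) = 23 - 14 = 9
v(3) = v(5) - v(4) = 14 - 9 = 5
v(2) = v(4) - v(3) = 9 - 5 = 4
v(1) = v(3) - v(2) = 5 - 4 = 1
v(0) = v(2) - v(1) = 4 - 1 = 3

v(0) = 3, v(1) = 1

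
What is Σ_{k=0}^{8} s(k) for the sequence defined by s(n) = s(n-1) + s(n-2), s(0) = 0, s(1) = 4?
Computing the sequence terms: 0, 4, 4, 8, 12, 20, 32, 52, 84
Adding these values together:

216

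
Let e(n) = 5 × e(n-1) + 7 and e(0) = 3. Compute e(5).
Computing step by step:
e(0) = 3
e(1) = 5 × 3 + 7 = 22
e(2) = 5 × 22 + 7 = 117
e(3) = 5 × 117 + 7 = 592
e(4) = 5 × 592 + 7 = 2967
e(5) = 5 × 2967 + 7 = 14842

14842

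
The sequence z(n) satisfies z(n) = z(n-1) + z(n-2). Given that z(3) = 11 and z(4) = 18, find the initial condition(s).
Work backwards using z(k) = z(k+2) - z(k+1):
z(2) = z(4) - z(3) = 18 - 11 = 7
z(1) = z(3) - z(2) = 11 - 7 = 4
z(0) = z(2) - z(1) = 7 - 4 = 3

z(0) = 3, z(1) = 4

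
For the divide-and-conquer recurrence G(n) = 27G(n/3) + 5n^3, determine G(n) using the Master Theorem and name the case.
Master Theorem template: G(n) = a·G(n/b) + f(n).
Here: a=27, b=3, f(n)=5n^3
Compute log_b(a) = log_3(27) = 3.
f(n) = 5n^3 = Θ(n^3). Case 2: G(n) = Θ(n^3 log n).

Case 2: G(n) = Θ(n^3 log n)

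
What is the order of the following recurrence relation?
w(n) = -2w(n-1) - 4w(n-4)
The order is the largest lag k for which w(n-k) appears. Here the deepest term is w(n-4), so the order is 4.

Order 4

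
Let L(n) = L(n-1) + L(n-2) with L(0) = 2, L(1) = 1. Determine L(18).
Computing the sequence terms:
2, 1, 3, 4, 7, 11, 18, 29, 47, 76, 123, 199, 322, 521, 843, 1364, 2207, 3571, 5778

5778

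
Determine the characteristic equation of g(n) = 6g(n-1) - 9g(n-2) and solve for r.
Substitute g(n) = rⁿ and divide through by rⁿ⁻²: r² - 6r + 9 = 0
Factor: (r - 3)² = 0, so r = 3 (double root).
General solution: g(n) = (A + Bn)·3ⁿ

Characteristic: r² - 6r + 9 = 0, Roots: r = 3 (double root)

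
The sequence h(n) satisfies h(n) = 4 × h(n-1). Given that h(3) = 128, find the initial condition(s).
In general h(n) = 4ⁿ · h(0). At n = 3: h(0) = h(3) / 4^3 = 128 / 64 = 2.

h(0) = 2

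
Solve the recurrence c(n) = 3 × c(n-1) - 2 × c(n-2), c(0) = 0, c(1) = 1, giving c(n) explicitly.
Recurrence: c(n) = 3 × c(n-1) - 2 × c(n-2), initial: c(0) = 0, c(1) = 1.
Characteristic equation: r² - 3r + 2 = 0, which factors as (r - 2)(r - 1) = 0, so r = 2, 1. General solution c(n) = A·2ⁿ + B·1ⁿ. From c(0) = 0: A + B = 0. From c(1) = 1: 2A + 1B = 1. Solving gives A = 1, B = -1.

c(n) = 2ⁿ - 1ⁿ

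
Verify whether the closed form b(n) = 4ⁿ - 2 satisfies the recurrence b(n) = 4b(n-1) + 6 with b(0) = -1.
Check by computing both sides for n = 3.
From the recurrence with b(0) = -1:
  b(0) = -1, b(1) = 2, b(2) = 14, b(3) = 62
  so the recurrence gives b(3) = 62.
From the proposed closed form b(n) = 4ⁿ - 2:
  b(3) = 62.
Both sides give 62 at n = 3, and the initial condition(s) match, so the closed form is consistent.

Yes, the closed form is correct.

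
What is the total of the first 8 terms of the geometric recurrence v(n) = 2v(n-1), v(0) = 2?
Computing the sequence terms: 2, 4, 8, 16, 32, 64, 128, 256
Adding these values together:

510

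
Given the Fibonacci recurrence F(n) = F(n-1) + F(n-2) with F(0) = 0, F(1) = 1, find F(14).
Computing the sequence terms:
0, 1, 1, 2, 3, 5, 8, 13, 21, 34, 55, 89, 144, 233, 377

377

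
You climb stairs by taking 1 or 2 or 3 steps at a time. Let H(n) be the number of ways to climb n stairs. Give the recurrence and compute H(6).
Condition on the size of the last step (1 to 3): before it there were n-1, …, n-3 stairs climbed, and these cases are disjoint, so H(n) = H(n-1) + H(n-2) + H(n-3) (order-3 linear recurrence).
Initial conditions by direct count (compositions of i into parts ≤ 3): H(1) = 1; H(2) = 2; H(3) = 4.
Iterating the recurrence: H(4) = 7, H(5) = 13, H(6) = 24.

H(n) = H(n-1) + H(n-2) + H(n-3), H(1) = 1, H(2) = 2, H(3) = 4; H(6) = 24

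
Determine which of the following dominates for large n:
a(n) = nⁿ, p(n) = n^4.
Comparing growth rates:
Growth-rate hierarchy: log n ≺ any polynomial ≺ any exponential cⁿ (c>1) ≺ n! ≺ nⁿ.
super-exponential nⁿ dominates polynomial degree 4 asymptotically.

a(n) grows faster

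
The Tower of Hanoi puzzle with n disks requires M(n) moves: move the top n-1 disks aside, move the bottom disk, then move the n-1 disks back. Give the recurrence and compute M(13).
Moving n disks = move the top n-1 disks aside (M(n-1) moves) + move the largest disk (1 move) + move the n-1 disks back on top (M(n-1) moves), so M(n) = 2M(n-1) + 1, with M(1) = 1 (a single disk takes one move).
First terms: 1, 3, 7, 15, 31, 63, … — each is one less than a power of 2. Indeed M(n) + 1 = 2(M(n-1) + 1) with M(1) + 1 = 2, so M(n) + 1 = 2ⁿ and M(n) = 2ⁿ - 1.
Hence M(13) = 2^13 - 1 = 8192 - 1 = 8191.

M(n) = 2M(n-1) + 1, M(1) = 1; M(13) = 8191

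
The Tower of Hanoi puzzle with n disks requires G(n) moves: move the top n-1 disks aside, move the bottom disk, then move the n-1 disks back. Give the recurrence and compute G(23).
Moving n disks = move the top n-1 disks aside (G(n-1) moves) + move the largest disk (1 move) + move the n-1 disks back on top (G(n-1) moves), so G(n) = 2G(n-1) + 1, with G(1) = 1 (a single disk takes one move).
First terms: 1, 3, 7, 15, 31, 63, … — each is one less than a power of 2. Indeed G(n) + 1 = 2(G(n-1) + 1) with G(1) + 1 = 2, so G(n) + 1 = 2ⁿ and G(n) = 2ⁿ - 1.
Hence G(23) = 2^23 - 1 = 8388608 - 1 = 8388607.

G(n) = 2G(n-1) + 1, G(1) = 1; G(23) = 8388607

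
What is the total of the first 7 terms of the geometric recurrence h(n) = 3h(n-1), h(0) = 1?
Computing the sequence terms: 1, 3, 9, 27, 81, 243, 729
Adding these values together:

1093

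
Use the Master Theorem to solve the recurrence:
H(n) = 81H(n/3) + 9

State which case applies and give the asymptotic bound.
Master Theorem template: H(n) = a·H(n/b) + f(n).
Here: a=81, b=3, f(n)=9
Compute log_b(a) = log_3(81) = 4.
f(n) = 9 = O(n^(4-ε)) with ε = 4. Case 1: H(n) = Θ(n^log_b(a)) = Θ(n^4).

Case 1: H(n) = Θ(n^4)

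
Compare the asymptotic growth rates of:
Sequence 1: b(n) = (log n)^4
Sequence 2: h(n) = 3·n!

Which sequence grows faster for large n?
Comparing growth rates:
Growth-rate hierarchy: log n ≺ any polynomial ≺ any exponential cⁿ (c>1) ≺ n! ≺ nⁿ.
factorial dominates polylogarithmic (log n)^4 asymptotically.

h(n) grows faster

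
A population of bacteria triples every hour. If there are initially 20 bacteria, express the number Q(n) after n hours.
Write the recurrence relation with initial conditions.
Each hour multiplies the count by 3, so the count after n hours depends only on the count after n-1 hours: Q(n) = 3 × Q(n-1). The starting count gives Q(0) = 20.
Unrolling n times gives the closed form Q(n) = 20 × 3ⁿ.

Q(n) = 3 × Q(n-1), Q(0) = 20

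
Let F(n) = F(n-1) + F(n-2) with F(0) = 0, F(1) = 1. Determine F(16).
Computing the sequence terms:
0, 1, 1, 2, 3, 5, 8, 13, 21, 34, 55, 89, 144, 233, 377, 610, 987

987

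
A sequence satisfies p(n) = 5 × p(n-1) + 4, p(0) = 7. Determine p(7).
Computing step by step:
p(0) = 7
p(1) = 5 × 7 + 4 = 39
p(2) = 5 × 39 + 4 = 199
p(3) = 5 × 199 + 4 = 999
p(4) = 5 × 999 + 4 = 4999
p(5) = 5 × 4999 + 4 = 24999
p(6) = 5 × 24999 + 4 = 124999
p(7) = 5 × 124999 + 4 = 624999

624999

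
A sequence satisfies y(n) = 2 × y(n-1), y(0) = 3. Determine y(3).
Computing step by step:
y(0) = 3
y(1) = 2 × 3 = 6
y(2) = 2 × 6 = 12
y(3) = 2 × 12 = 24

24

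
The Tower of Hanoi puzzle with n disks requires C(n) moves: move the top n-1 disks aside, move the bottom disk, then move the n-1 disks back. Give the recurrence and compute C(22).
Moving n disks = move the top n-1 disks aside (C(n-1) moves) + move the largest disk (1 move) + move the n-1 disks back on top (C(n-1) moves), so C(n) = 2C(n-1) + 1, with C(1) = 1 (a single disk takes one move).
First terms: 1, 3, 7, 15, 31, 63, … — each is one less than a power of 2. Indeed C(n) + 1 = 2(C(n-1) + 1) with C(1) + 1 = 2, so C(n) + 1 = 2ⁿ and C(n) = 2ⁿ - 1.
Hence C(22) = 2^22 - 1 = 4194304 - 1 = 4194303.

C(n) = 2C(n-1) + 1, C(1) = 1; C(22) = 4194303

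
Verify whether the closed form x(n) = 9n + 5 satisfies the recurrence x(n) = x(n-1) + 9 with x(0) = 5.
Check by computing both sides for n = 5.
From the recurrence with x(0) = 5:
  x(0) = 5, x(1) = 14, x(2) = 23, x(3) = 32, x(4) = 41, x(5) = 50
  so the recurrence gives x(5) = 50.
From the proposed closed form x(n) = 9n + 5:
  x(5) = 50.
Both sides give 50 at n = 5, and the initial condition(s) match, so the closed form is consistent.

Yes, the closed form is correct.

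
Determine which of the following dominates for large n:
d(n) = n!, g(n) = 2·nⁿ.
Comparing growth rates:
Growth-rate hierarchy: log n ≺ any polynomial ≺ any exponential cⁿ (c>1) ≺ n! ≺ nⁿ.
super-exponential nⁿ dominates factorial asymptotically.

g(n) grows faster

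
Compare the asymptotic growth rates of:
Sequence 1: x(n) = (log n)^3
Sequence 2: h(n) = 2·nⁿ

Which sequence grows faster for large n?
Comparing growth rates:
Growth-rate hierarchy: log n ≺ any polynomial ≺ any exponential cⁿ (c>1) ≺ n! ≺ nⁿ.
super-exponential nⁿ dominates polylogarithmic (log n)^3 asymptotically.

h(n) grows faster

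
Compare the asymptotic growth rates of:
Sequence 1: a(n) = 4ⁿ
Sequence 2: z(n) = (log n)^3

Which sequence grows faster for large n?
Comparing growth rates:
Growth-rate hierarchy: log n ≺ any polynomial ≺ any exponential cⁿ (c>1) ≺ n! ≺ nⁿ.
exponential base 4 dominates polylogarithmic (log n)^3 asymptotically.

a(n) grows faster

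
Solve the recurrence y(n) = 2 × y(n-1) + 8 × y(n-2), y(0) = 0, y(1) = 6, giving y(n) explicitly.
Recurrence: y(n) = 2 × y(n-1) + 8 × y(n-2), initial: y(0) = 0, y(1) = 6.
Characteristic equation: r² - 2r - 8 = 0, which factors as (r - 4)(r + 2) = 0, so r = 4, -2. General solution y(n) = A·4ⁿ + B·(-2)ⁿ. From y(0) = 0: A + B = 0. From y(1) = 6: 4A - 2B = 6. Solving gives A = 1, B = -1.

y(n) = 4ⁿ - (-2)ⁿ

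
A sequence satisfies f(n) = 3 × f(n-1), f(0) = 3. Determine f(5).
Computing step by step:
f(0) = 3
f(1) = 3 × 3 = 9
f(2) = 3 × 9 = 27
f(3) = 3 × 27 = 81
f(4) = 3 × 81 = 243
f(5) = 3 × 243 = 729

729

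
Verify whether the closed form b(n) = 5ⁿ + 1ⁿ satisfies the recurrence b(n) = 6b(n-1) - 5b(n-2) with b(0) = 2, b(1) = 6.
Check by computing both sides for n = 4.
From the recurrence with b(0) = 2, b(1) = 6:
  b(0) = 2, b(1) = 6, b(2) = 26, b(3) = 126, b(4) = 626
  so the recurrence gives b(4) = 626.
From the proposed closed form b(n) = 5ⁿ + 1ⁿ:
  b(4) = 626.
Both sides give 626 at n = 4, and the initial condition(s) match, so the closed form is consistent.

Yes, the closed form is correct.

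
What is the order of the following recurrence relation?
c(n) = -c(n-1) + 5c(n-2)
The order is the largest lag k for which c(n-k) appears. Here the deepest term is c(n-2), so the order is 2.

Order 2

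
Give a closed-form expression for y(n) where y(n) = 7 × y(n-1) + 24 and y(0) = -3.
Recurrence: y(n) = 7 × y(n-1) + 24, initial: y(0) = -3.
Try y(n) = A·7ⁿ + C. Substituting: A·7ⁿ + C = 7(A·7ⁿ⁻¹ + C) + 24 = A·7ⁿ + 7C + 24, so C = 7C + 24, giving C = -4. Then y(0) = A - 4 = -3 gives A = 1.

y(n) = 7ⁿ - 4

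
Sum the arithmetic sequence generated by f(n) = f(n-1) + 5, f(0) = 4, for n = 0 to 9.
Computing the sequence terms: 4, 9, 14, 19, 24, 29, 34, 39, 44, 49
Adding these values together:

265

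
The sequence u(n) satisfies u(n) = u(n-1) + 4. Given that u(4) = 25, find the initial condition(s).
u(4) = u(0) + 4·4, so u(0) = 25 - 16 = 9.

u(0) = 9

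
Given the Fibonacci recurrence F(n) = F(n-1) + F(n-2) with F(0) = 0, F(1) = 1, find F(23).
Computing the sequence terms:
0, 1, 1, 2, 3, 5, 8, 13, 21, 34, 55, 89, 144, 233, 377, 610, 987, 1597, 2584, 4181, 6765, 10946, 17711, 28657

28657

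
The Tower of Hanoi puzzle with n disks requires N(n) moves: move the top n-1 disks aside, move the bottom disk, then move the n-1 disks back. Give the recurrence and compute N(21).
Moving n disks = move the top n-1 disks aside (N(n-1) moves) + move the largest disk (1 move) + move the n-1 disks back on top (N(n-1) moves), so N(n) = 2N(n-1) + 1, with N(1) = 1 (a single disk takes one move).
First terms: 1, 3, 7, 15, 31, 63, … — each is one less than a power of 2. Indeed N(n) + 1 = 2(N(n-1) + 1) with N(1) + 1 = 2, so N(n) + 1 = 2ⁿ and N(n) = 2ⁿ - 1.
Hence N(21) = 2^21 - 1 = 2097152 - 1 = 2097151.

N(n) = 2N(n-1) + 1, N(1) = 1; N(21) = 2097151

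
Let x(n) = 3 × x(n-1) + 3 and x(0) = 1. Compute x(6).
Computing step by step:
x(0) = 1
x(1) = 3 × 1 + 3 = 6
x(2) = 3 × 6 + 3 = 21
x(3) = 3 × 21 + 3 = 66
x(4) = 3 × 66 + 3 = 201
x(5) = 3 × 201 + 3 = 606
x(6) = 3 × 606 + 3 = 1821

1821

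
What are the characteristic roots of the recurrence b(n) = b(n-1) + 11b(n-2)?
Substitute b(n) = rⁿ and divide through by rⁿ⁻²: r² - r - 11 = 0
Discriminant: 1² + 4·11 = 45, not a perfect square, so by the quadratic formula r = (1 ± √45)/2.
General solution: b(n) = A·r₁ⁿ + B·r₂ⁿ where r₁,r₂ = (1 ± √45)/2

Characteristic: r² - r - 11 = 0, Roots: r = (1 ± √45)/2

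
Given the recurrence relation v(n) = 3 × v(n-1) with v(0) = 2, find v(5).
Computing step by step:
v(0) = 2
v(1) = 3 × 2 = 6
v(2) = 3 × 6 = 18
v(3) = 3 × 18 = 54
v(4) = 3 × 54 = 162
v(5) = 3 × 162 = 486

486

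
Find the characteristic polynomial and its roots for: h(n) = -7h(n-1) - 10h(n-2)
Substitute h(n) = rⁿ and divide through by rⁿ⁻²: r² + 7r + 10 = 0
Factor: (r + 5)(r + 2) = 0, so r = -5, -2.
General solution: h(n) = A·(-5)ⁿ + B·(-2)ⁿ

Characteristic: r² + 7r + 10 = 0, Roots: r = -5, -2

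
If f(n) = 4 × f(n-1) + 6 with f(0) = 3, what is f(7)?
Computing step by step:
f(0) = 3
f(1) = 4 × 3 + 6 = 18
f(2) = 4 × 18 + 6 = 78
f(3) = 4 × 78 + 6 = 318
f(4) = 4 × 318 + 6 = 1278
f(5) = 4 × 1278 + 6 = 5118
f(6) = 4 × 5118 + 6 = 20478
f(7) = 4 × 20478 + 6 = 81918

81918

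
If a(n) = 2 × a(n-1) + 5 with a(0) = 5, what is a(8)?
Computing step by step:
a(0) = 5
a(1) = 2 × 5 + 5 = 15
a(2) = 2 × 15 + 5 = 35
a(3) = 2 × 35 + 5 = 75
a(4) = 2 × 75 + 5 = 155
a(5) = 2 × 155 + 5 = 315
a(6) = 2 × 315 + 5 = 635
a(7) = 2 × 635 + 5 = 1275
a(8) = 2 × 1275 + 5 = 2555

2555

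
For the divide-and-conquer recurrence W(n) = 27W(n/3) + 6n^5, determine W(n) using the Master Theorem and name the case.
Master Theorem template: W(n) = a·W(n/b) + f(n).
Here: a=27, b=3, f(n)=6n^5
Compute log_b(a) = log_3(27) = 3.
f(n) = 6n^5 = Ω(n^(3+ε)) with ε = 2, and the regularity condition holds (a·f(n/b) = (a/b^5)·f(n) with a/b^5 = 3^-2 < 1). Case 3: W(n) = Θ(f(n)) = Θ(n^5).

Case 3: W(n) = Θ(n^5)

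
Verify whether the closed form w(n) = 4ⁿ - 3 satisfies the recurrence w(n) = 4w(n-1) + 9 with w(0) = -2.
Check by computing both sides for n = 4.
From the recurrence with w(0) = -2:
  w(0) = -2, w(1) = 1, w(2) = 13, w(3) = 61, w(4) = 253
  so the recurrence gives w(4) = 253.
From the proposed closed form w(n) = 4ⁿ - 3:
  w(4) = 253.
Both sides give 253 at n = 4, and the initial condition(s) match, so the closed form is consistent.

Yes, the closed form is correct.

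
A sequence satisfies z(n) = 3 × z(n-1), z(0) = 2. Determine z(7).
Computing step by step:
z(0) = 2
z(1) = 3 × 2 = 6
z(2) = 3 × 6 = 18
z(3) = 3 × 18 = 54
z(4) = 3 × 54 = 162
z(5) = 3 × 162 = 486
z(6) = 3 × 486 = 1458
z(7) = 3 × 1458 = 4374

4374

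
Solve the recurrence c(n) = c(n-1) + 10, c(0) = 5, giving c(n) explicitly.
Recurrence: c(n) = c(n-1) + 10, initial: c(0) = 5.
Each step adds 10, so c(n) = c(0) + 10n = 10n + 5.

c(n) = 10n + 5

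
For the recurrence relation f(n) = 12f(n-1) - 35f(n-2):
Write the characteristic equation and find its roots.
Substitute f(n) = rⁿ and divide through by rⁿ⁻²: r² - 12r + 35 = 0
Factor: (r - 7)(r - 5) = 0, so r = 7, 5.
General solution: f(n) = A·7ⁿ + B·5ⁿ

Characteristic: r² - 12r + 35 = 0, Roots: r = 7, 5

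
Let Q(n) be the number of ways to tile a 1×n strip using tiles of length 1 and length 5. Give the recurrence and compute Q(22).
Condition on the last tile: it has length 1 (leaving a 1×(n-1) strip) or length 5 (leaving a 1×(n-5) strip), so Q(n) = Q(n-1) + Q(n-5) (order-5 linear recurrence).
For 0 ≤ i < 5 only unit tiles fit, so Q(i) = 1.
Iterating the recurrence: Q(5) = 2, Q(6) = 3, Q(7) = 4, Q(8) = 5, Q(9) = 6, Q(10) = 8, Q(11) = 11, Q(12) = 15, Q(13) = 20, Q(14) = 26, Q(15) = 34, Q(16) = 45, Q(17) = 60, Q(18) = 80, Q(19) = 106, Q(20) = 140, Q(21) = 185, Q(22) = 245.

Q(n) = Q(n-1) + Q(n-5), with Q(i) = 1 for 0 ≤ i < 5; Q(22) = 245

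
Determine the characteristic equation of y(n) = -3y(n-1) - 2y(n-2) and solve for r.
Substitute y(n) = rⁿ and divide through by rⁿ⁻²: r² + 3r + 2 = 0
Factor: (r + 1)(r + 2) = 0, so r = -1, -2.
General solution: y(n) = A·(-1)ⁿ + B·(-2)ⁿ

Characteristic: r² + 3r + 2 = 0, Roots: r = -1, -2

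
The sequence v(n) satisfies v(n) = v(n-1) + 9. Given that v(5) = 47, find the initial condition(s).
v(5) = v(0) + 5·9, so v(0) = 47 - 45 = 2.

v(0) = 2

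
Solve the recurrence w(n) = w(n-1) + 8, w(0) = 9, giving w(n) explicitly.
Recurrence: w(n) = w(n-1) + 8, initial: w(0) = 9.
Each step adds 8, so w(n) = w(0) + 8n = 8n + 9.

w(n) = 8n + 9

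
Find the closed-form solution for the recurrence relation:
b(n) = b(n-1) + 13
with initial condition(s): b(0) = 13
Recurrence: b(n) = b(n-1) + 13, initial: b(0) = 13.
Each step adds 13, so b(n) = b(0) + 13n = 13n + 13.

b(n) = 13n + 13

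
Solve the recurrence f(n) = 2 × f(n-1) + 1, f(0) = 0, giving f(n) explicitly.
Recurrence: f(n) = 2 × f(n-1) + 1, initial: f(0) = 0.
Try f(n) = A·2ⁿ + C. Substituting: A·2ⁿ + C = 2(A·2ⁿ⁻¹ + C) + 1 = A·2ⁿ + 2C + 1, so C = 2C + 1, giving C = -1. Then f(0) = A - 1 = 0 gives A = 1.

f(n) = 2ⁿ - 1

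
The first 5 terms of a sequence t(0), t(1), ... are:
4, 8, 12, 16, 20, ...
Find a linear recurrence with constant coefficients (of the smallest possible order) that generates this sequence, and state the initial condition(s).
Look for the lowest-order linear relation among consecutive terms.
Observation: consecutive differences are constant (= 4).
Check at n=2: 1·8 + 4 = 12. ✓

t(n) = t(n-1) + 4, t(0) = 4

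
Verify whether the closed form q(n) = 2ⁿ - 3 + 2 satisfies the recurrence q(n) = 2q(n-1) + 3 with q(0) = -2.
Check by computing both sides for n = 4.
From the recurrence with q(0) = -2:
  q(0) = -2, q(1) = -1, q(2) = 1, q(3) = 5, q(4) = 13
  so the recurrence gives q(4) = 13.
From the proposed closed form q(n) = 2ⁿ - 3 + 2:
  q(4) = 15.
The recurrence gives 13 but the closed form gives 15, so the closed form does not satisfy the recurrence.

No, the closed form is incorrect.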